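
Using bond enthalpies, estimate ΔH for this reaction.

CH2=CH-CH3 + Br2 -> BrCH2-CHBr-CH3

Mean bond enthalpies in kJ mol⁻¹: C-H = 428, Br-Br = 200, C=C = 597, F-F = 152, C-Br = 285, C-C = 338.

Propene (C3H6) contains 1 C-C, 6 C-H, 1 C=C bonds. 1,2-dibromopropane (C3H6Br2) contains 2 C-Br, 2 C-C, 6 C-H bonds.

Bonds broken (reactants):
  Br-Br: 1 × 200 = 200
  C-C: 1 × 338 = 338
  C-H: 6 × 428 = 2568
  C=C: 1 × 597 = 597
  Σ(broken) = 3703 kJ
Bonds formed (products):
  C-Br: 2 × 285 = 570
  C-C: 2 × 338 = 676
  C-H: 6 × 428 = 2568
  Σ(formed) = 3814 kJ
ΔH = Σ(broken) − Σ(formed) = 3703 − 3814 = −111 kJ

ΔH ≈ −111 kJ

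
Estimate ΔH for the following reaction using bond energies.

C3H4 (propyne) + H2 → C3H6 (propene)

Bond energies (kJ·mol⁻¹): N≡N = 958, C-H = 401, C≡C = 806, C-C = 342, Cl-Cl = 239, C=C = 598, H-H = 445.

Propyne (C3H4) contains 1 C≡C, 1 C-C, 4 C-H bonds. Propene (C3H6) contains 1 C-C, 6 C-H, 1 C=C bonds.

ΔH ≈ −149 kJ

Bonds broken (reactants):
  C≡C: 1 × 806 = 806
  C-C: 1 × 342 = 342
  C-H: 4 × 401 = 1604
  H-H: 1 × 445 = 445
  Σ(broken) = 3197 kJ
Bonds formed (products):
  C-C: 1 × 342 = 342
  C-H: 6 × 401 = 2406
  C=C: 1 × 598 = 598
  Σ(formed) = 3346 kJ
ΔH = Σ(broken) − Σ(formed) = 3197 − 3346 = −149 kJ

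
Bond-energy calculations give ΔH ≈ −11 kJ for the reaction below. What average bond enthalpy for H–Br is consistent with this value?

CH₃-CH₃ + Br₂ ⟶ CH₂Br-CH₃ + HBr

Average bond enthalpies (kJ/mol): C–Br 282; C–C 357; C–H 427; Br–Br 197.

D(H–Br) ≈ 353 kJ/mol

Let D be the H–Br bond energy.
Σ(broken) = 1×197 + 1×357 + 6×427 = 3116
Σ(formed) = 1×282 + 1×357 + 5×427 + 1×D = 2774 + D
ΔH = Σ(broken) − Σ(formed) = (3116) − (2774 + D) = +342 − D
Setting this equal to −11 kJ gives D = 353 kJ/mol.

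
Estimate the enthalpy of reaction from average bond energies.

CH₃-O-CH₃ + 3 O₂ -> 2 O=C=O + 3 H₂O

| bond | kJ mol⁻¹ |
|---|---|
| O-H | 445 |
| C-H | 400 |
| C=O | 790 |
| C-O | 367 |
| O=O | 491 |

ΔH ≈ −1223 kJ

Bonds broken (reactants):
  C-H: 6 × 400 = 2400
  C-O: 2 × 367 = 734
  O=O: 3 × 491 = 1473
  Σ(broken) = 4607 kJ
Bonds formed (products):
  C=O: 4 × 790 = 3160
  O-H: 6 × 445 = 2670
  Σ(formed) = 5830 kJ
ΔH = Σ(broken) − Σ(formed) = 4607 − 5830 = −1223 kJ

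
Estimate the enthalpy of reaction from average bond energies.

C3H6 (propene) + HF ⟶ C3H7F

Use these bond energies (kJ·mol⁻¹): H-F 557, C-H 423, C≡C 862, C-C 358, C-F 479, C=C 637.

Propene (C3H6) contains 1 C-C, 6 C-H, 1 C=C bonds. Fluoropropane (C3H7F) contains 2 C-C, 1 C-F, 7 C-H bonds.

ΔH ≈ −66 kJ

Bonds broken (reactants):
  C-C: 1 × 358 = 358
  C-H: 6 × 423 = 2538
  C=C: 1 × 637 = 637
  H-F: 1 × 557 = 557
  Σ(broken) = 4090 kJ
Bonds formed (products):
  C-C: 2 × 358 = 716
  C-F: 1 × 479 = 479
  C-H: 7 × 423 = 2961
  Σ(formed) = 4156 kJ
ΔH = Σ(broken) − Σ(formed) = 4090 − 4156 = −66 kJ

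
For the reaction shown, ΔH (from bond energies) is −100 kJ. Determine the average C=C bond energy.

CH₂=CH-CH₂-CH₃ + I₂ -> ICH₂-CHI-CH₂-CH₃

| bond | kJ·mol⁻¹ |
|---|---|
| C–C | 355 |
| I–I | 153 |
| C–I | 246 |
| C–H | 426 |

D(C=C) ≈ 594 kJ/mol

Let D be the C=C bond energy.
Σ(broken) = 2×355 + 8×426 + 1×D + 1×153 = 4271 + D
Σ(formed) = 3×355 + 8×426 + 2×246 = 4965
ΔH = Σ(broken) − Σ(formed) = (4271 + D) − (4965) = −694 + D
Setting this equal to −100 kJ gives D = 594 kJ/mol.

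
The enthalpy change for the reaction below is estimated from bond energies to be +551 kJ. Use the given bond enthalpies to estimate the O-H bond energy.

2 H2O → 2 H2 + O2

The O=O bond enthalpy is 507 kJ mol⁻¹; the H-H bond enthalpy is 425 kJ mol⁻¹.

Let D be the O-H bond energy.
Σ(broken) = 4×D = 4D
Σ(formed) = 2×425 + 1×507 = 1357
ΔH = Σ(broken) − Σ(formed) = (4D) − (1357) = −1357 + 4D
Setting this equal to +551 kJ gives 4D = 1908, so D = 477 kJ/mol.

D(O-H) ≈ 477 kJ/mol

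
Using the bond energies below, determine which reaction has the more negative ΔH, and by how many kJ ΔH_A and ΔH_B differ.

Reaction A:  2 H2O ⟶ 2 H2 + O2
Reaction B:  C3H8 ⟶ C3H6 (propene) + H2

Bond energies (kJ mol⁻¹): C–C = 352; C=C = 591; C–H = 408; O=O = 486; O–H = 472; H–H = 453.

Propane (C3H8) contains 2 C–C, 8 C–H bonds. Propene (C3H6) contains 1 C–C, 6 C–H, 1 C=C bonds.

Reaction B, by 372 kJ

Reaction A:
  Bonds broken (reactants):
    O–H: 4 × 472 = 1888
    Σ(broken) = 1888 kJ
  Bonds formed (products):
    H–H: 2 × 453 = 906
    O=O: 1 × 486 = 486
    Σ(formed) = 1392 kJ
  ΔH_A = 1888 − 1392 = +496 kJ
Reaction B:
  Bonds broken (reactants):
    C–C: 2 × 352 = 704
    C–H: 8 × 408 = 3264
    Σ(broken) = 3968 kJ
  Bonds formed (products):
    C–C: 1 × 352 = 352
    C–H: 6 × 408 = 2448
    C=C: 1 × 591 = 591
    H–H: 1 × 453 = 453
    Σ(formed) = 3844 kJ
  ΔH_B = 3968 − 3844 = +124 kJ
ΔH_A − ΔH_B = +372 kJ, so reaction B has the more negative ΔH; |ΔH_A − ΔH_B| = 372 kJ.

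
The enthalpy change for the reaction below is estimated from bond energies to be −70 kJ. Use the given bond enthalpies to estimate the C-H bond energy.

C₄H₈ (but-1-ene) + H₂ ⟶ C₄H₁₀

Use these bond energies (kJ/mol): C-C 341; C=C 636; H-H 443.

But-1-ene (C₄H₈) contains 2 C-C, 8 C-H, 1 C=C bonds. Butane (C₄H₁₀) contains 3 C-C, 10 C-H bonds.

Let D be the C-H bond energy.
Σ(broken) = 2×341 + 8×D + 1×636 + 1×443 = 1761 + 8D
Σ(formed) = 3×341 + 10×D = 1023 + 10D
ΔH = Σ(broken) − Σ(formed) = (1761 + 8D) − (1023 + 10D) = +738 − 2D
Setting this equal to −70 kJ gives 2D = 808, so D = 404 kJ/mol.

D(C-H) ≈ 404 kJ/mol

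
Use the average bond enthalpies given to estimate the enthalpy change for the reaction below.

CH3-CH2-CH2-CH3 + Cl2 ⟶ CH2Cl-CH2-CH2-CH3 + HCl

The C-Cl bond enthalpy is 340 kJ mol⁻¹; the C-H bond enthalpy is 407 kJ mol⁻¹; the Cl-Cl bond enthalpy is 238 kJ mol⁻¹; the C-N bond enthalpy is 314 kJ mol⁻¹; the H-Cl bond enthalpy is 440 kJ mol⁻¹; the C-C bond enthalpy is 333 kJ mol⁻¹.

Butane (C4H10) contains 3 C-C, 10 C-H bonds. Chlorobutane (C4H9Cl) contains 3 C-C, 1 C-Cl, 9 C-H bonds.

ΔH ≈ −135 kJ

Bonds broken (reactants):
  C-C: 3 × 333 = 999
  C-H: 10 × 407 = 4070
  Cl-Cl: 1 × 238 = 238
  Σ(broken) = 5307 kJ
Bonds formed (products):
  C-C: 3 × 333 = 999
  C-Cl: 1 × 340 = 340
  C-H: 9 × 407 = 3663
  H-Cl: 1 × 440 = 440
  Σ(formed) = 5442 kJ
ΔH = Σ(broken) − Σ(formed) = 5307 − 5442 = −135 kJ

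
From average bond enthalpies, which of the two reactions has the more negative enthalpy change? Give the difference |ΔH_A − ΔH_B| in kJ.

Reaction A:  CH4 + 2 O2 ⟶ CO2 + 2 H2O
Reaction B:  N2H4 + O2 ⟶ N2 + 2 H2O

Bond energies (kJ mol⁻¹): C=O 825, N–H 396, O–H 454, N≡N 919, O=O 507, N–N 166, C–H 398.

Reaction A:
  Bonds broken (reactants):
    C–H: 4 × 398 = 1592
    O=O: 2 × 507 = 1014
    Σ(broken) = 2606 kJ
  Bonds formed (products):
    C=O: 2 × 825 = 1650
    O–H: 4 × 454 = 1816
    Σ(formed) = 3466 kJ
  ΔH_A = 2606 − 3466 = −860 kJ
Reaction B:
  Bonds broken (reactants):
    N–H: 4 × 396 = 1584
    N–N: 1 × 166 = 166
    O=O: 1 × 507 = 507
    Σ(broken) = 2257 kJ
  Bonds formed (products):
    N≡N: 1 × 919 = 919
    O–H: 4 × 454 = 1816
    Σ(formed) = 2735 kJ
  ΔH_B = 2257 − 2735 = −478 kJ
ΔH_A − ΔH_B = −382 kJ, so reaction A has the more negative ΔH; |ΔH_A − ΔH_B| = 382 kJ.

Reaction A, by 382 kJ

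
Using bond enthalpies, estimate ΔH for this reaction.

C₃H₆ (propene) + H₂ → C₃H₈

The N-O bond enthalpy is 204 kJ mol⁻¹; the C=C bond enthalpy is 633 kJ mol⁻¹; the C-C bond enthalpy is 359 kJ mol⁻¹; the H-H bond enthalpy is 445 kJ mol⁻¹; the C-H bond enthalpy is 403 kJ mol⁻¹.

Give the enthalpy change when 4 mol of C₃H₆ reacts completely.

ΔH = −348 kJ

Bonds broken (reactants):
  C-C: 1 × 359 = 359
  C-H: 6 × 403 = 2418
  C=C: 1 × 633 = 633
  H-H: 1 × 445 = 445
  Σ(broken) = 3855 kJ
Bonds formed (products):
  C-C: 2 × 359 = 718
  C-H: 8 × 403 = 3224
  Σ(formed) = 3942 kJ
ΔH = Σ(broken) − Σ(formed) = 3855 − 3942 = −87 kJ
For 4× the reaction as written: 4 × (−87) = −348 kJ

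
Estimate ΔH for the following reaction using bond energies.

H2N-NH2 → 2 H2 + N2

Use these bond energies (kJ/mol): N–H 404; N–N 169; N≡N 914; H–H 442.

ΔH ≈ −13 kJ

Bonds broken (reactants):
  N–H: 4 × 404 = 1616
  N–N: 1 × 169 = 169
  Σ(broken) = 1785 kJ
Bonds formed (products):
  H–H: 2 × 442 = 884
  N≡N: 1 × 914 = 914
  Σ(formed) = 1798 kJ
ΔH = Σ(broken) − Σ(formed) = 1785 − 1798 = −13 kJ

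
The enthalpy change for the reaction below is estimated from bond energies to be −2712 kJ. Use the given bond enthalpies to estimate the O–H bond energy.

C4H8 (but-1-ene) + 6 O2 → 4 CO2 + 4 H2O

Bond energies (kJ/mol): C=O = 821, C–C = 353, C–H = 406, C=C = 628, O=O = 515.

D(O–H) ≈ 477 kJ/mol

Let D be the O–H bond energy.
Σ(broken) = 2×353 + 8×406 + 1×628 + 6×515 = 7672
Σ(formed) = 8×821 + 8×D = 6568 + 8D
ΔH = Σ(broken) − Σ(formed) = (7672) − (6568 + 8D) = +1104 − 8D
Setting this equal to −2712 kJ gives 8D = 3816, so D = 477 kJ/mol.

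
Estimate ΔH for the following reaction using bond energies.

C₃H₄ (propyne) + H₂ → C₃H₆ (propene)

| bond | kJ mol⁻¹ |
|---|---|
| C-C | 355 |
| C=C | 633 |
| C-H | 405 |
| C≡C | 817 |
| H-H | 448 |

ΔH ≈ −178 kJ

Bonds broken (reactants):
  C≡C: 1 × 817 = 817
  C-C: 1 × 355 = 355
  C-H: 4 × 405 = 1620
  H-H: 1 × 448 = 448
  Σ(broken) = 3240 kJ
Bonds formed (products):
  C-C: 1 × 355 = 355
  C-H: 6 × 405 = 2430
  C=C: 1 × 633 = 633
  Σ(formed) = 3418 kJ
ΔH = Σ(broken) − Σ(formed) = 3240 − 3418 = −178 kJ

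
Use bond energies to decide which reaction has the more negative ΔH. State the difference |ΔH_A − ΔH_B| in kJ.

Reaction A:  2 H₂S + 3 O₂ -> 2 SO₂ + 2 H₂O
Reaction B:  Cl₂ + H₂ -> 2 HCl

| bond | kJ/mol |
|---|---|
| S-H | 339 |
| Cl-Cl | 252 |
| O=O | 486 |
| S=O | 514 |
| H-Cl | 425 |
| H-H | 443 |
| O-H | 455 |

Reaction A, by 907 kJ

Reaction A:
  Bonds broken (reactants):
    O=O: 3 × 486 = 1458
    S-H: 4 × 339 = 1356
    Σ(broken) = 2814 kJ
  Bonds formed (products):
    O-H: 4 × 455 = 1820
    S=O: 4 × 514 = 2056
    Σ(formed) = 3876 kJ
  ΔH_A = 2814 − 3876 = −1062 kJ
Reaction B:
  Bonds broken (reactants):
    Cl-Cl: 1 × 252 = 252
    H-H: 1 × 443 = 443
    Σ(broken) = 695 kJ
  Bonds formed (products):
    H-Cl: 2 × 425 = 850
    Σ(formed) = 850 kJ
  ΔH_B = 695 − 850 = −155 kJ
ΔH_A − ΔH_B = −907 kJ, so reaction A has the more negative ΔH; |ΔH_A − ΔH_B| = 907 kJ.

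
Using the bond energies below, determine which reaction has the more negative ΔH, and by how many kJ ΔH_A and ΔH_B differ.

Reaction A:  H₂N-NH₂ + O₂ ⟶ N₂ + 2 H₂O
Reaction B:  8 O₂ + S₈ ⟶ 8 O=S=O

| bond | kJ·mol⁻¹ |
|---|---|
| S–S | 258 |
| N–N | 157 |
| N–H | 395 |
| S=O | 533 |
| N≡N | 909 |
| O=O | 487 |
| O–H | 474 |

Reaction B, by 1987 kJ

Reaction A:
  Bonds broken (reactants):
    N–H: 4 × 395 = 1580
    N–N: 1 × 157 = 157
    O=O: 1 × 487 = 487
    Σ(broken) = 2224 kJ
  Bonds formed (products):
    N≡N: 1 × 909 = 909
    O–H: 4 × 474 = 1896
    Σ(formed) = 2805 kJ
  ΔH_A = 2224 − 2805 = −581 kJ
Reaction B:
  Bonds broken (reactants):
    O=O: 8 × 487 = 3896
    S–S: 8 × 258 = 2064
    Σ(broken) = 5960 kJ
  Bonds formed (products):
    S=O: 16 × 533 = 8528
    Σ(formed) = 8528 kJ
  ΔH_B = 5960 − 8528 = −2568 kJ
ΔH_A − ΔH_B = +1987 kJ, so reaction B has the more negative ΔH; |ΔH_A − ΔH_B| = 1987 kJ.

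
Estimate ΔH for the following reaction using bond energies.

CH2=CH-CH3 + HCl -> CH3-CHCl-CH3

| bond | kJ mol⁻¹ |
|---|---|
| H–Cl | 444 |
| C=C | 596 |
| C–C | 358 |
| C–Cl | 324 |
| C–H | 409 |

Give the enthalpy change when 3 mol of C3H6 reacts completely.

Bonds broken (reactants):
  C–C: 1 × 358 = 358
  C–H: 6 × 409 = 2454
  C=C: 1 × 596 = 596
  H–Cl: 1 × 444 = 444
  Σ(broken) = 3852 kJ
Bonds formed (products):
  C–C: 2 × 358 = 716
  C–Cl: 1 × 324 = 324
  C–H: 7 × 409 = 2863
  Σ(formed) = 3903 kJ
ΔH = Σ(broken) − Σ(formed) = 3852 − 3903 = −51 kJ
For 3× the reaction as written: 3 × (−51) = −153 kJ

ΔH = −153 kJ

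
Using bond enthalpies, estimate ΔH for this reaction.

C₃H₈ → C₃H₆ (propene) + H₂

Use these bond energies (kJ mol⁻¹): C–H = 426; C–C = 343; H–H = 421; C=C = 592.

Bonds broken (reactants):
  C–C: 2 × 343 = 686
  C–H: 8 × 426 = 3408
  Σ(broken) = 4094 kJ
Bonds formed (products):
  C–C: 1 × 343 = 343
  C–H: 6 × 426 = 2556
  C=C: 1 × 592 = 592
  H–H: 1 × 421 = 421
  Σ(formed) = 3912 kJ
ΔH = Σ(broken) − Σ(formed) = 4094 − 3912 = +182 kJ

ΔH ≈ +182 kJ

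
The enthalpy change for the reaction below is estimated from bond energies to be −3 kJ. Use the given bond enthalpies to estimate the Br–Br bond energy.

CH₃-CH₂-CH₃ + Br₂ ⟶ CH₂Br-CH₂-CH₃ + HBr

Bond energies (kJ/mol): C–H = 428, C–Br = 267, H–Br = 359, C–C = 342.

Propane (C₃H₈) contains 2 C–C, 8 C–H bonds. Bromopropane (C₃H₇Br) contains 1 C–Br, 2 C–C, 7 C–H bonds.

Let D be the Br–Br bond energy.
Σ(broken) = 1×D + 2×342 + 8×428 = 4108 + D
Σ(formed) = 1×267 + 2×342 + 7×428 + 1×359 = 4306
ΔH = Σ(broken) − Σ(formed) = (4108 + D) − (4306) = −198 + D
Setting this equal to −3 kJ gives D = 195 kJ/mol.

D(Br–Br) ≈ 195 kJ/mol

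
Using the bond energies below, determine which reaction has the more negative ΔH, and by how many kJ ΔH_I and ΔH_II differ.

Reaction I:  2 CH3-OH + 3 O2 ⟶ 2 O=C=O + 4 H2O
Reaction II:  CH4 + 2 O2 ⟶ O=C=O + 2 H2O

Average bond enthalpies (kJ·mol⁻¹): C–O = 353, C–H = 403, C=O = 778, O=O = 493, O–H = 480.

Reaction I:
  Bonds broken (reactants):
    C–H: 6 × 403 = 2418
    C–O: 2 × 353 = 706
    O–H: 2 × 480 = 960
    O=O: 3 × 493 = 1479
    Σ(broken) = 5563 kJ
  Bonds formed (products):
    C=O: 4 × 778 = 3112
    O–H: 8 × 480 = 3840
    Σ(formed) = 6952 kJ
  ΔH_I = 5563 − 6952 = −1389 kJ
Reaction II:
  Bonds broken (reactants):
    C–H: 4 × 403 = 1612
    O=O: 2 × 493 = 986
    Σ(broken) = 2598 kJ
  Bonds formed (products):
    C=O: 2 × 778 = 1556
    O–H: 4 × 480 = 1920
    Σ(formed) = 3476 kJ
  ΔH_II = 2598 − 3476 = −878 kJ
ΔH_I − ΔH_II = −511 kJ, so reaction I has the more negative ΔH; |ΔH_I − ΔH_II| = 511 kJ.

Reaction I, by 511 kJ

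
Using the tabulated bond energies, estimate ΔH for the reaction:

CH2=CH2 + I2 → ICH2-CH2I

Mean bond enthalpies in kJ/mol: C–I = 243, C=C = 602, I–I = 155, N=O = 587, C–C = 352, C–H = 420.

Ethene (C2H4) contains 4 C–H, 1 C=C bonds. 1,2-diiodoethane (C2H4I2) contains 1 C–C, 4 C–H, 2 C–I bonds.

ΔH ≈ −81 kJ

Bonds broken (reactants):
  C–H: 4 × 420 = 1680
  C=C: 1 × 602 = 602
  I–I: 1 × 155 = 155
  Σ(broken) = 2437 kJ
Bonds formed (products):
  C–C: 1 × 352 = 352
  C–H: 4 × 420 = 1680
  C–I: 2 × 243 = 486
  Σ(formed) = 2518 kJ
ΔH = Σ(broken) − Σ(formed) = 2437 − 2518 = −81 kJ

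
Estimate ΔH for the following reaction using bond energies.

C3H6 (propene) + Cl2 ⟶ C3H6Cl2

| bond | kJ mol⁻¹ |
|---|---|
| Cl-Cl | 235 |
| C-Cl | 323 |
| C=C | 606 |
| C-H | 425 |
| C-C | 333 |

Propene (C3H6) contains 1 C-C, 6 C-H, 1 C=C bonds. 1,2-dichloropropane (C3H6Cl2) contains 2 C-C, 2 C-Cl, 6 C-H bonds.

Bonds broken (reactants):
  C-C: 1 × 333 = 333
  C-H: 6 × 425 = 2550
  C=C: 1 × 606 = 606
  Cl-Cl: 1 × 235 = 235
  Σ(broken) = 3724 kJ
Bonds formed (products):
  C-C: 2 × 333 = 666
  C-Cl: 2 × 323 = 646
  C-H: 6 × 425 = 2550
  Σ(formed) = 3862 kJ
ΔH = Σ(broken) − Σ(formed) = 3724 − 3862 = −138 kJ

ΔH ≈ −138 kJ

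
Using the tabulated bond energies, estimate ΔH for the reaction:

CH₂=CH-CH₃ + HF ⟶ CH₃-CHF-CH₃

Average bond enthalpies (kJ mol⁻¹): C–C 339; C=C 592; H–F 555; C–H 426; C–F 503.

Bonds broken (reactants):
  C–C: 1 × 339 = 339
  C–H: 6 × 426 = 2556
  C=C: 1 × 592 = 592
  H–F: 1 × 555 = 555
  Σ(broken) = 4042 kJ
Bonds formed (products):
  C–C: 2 × 339 = 678
  C–F: 1 × 503 = 503
  C–H: 7 × 426 = 2982
  Σ(formed) = 4163 kJ
ΔH = Σ(broken) − Σ(formed) = 4042 − 4163 = −121 kJ

ΔH ≈ −121 kJ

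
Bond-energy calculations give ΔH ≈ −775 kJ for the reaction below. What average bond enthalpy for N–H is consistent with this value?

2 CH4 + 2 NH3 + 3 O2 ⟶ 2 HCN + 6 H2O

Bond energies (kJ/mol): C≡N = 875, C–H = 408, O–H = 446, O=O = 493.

Let D be the N–H bond energy.
Σ(broken) = 8×408 + 6×D + 3×493 = 4743 + 6D
Σ(formed) = 2×875 + 2×408 + 12×446 = 7918
ΔH = Σ(broken) − Σ(formed) = (4743 + 6D) − (7918) = −3175 + 6D
Setting this equal to −775 kJ gives 6D = 2400, so D = 400 kJ/mol.

D(N–H) ≈ 400 kJ/mol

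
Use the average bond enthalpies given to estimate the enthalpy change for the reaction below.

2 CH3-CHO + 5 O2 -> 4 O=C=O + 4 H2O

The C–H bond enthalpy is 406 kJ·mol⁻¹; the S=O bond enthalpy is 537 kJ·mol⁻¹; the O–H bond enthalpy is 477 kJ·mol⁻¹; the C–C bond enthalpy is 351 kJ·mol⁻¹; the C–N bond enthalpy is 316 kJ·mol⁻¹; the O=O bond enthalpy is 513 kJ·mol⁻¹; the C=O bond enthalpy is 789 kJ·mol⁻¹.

ΔH ≈ −2035 kJ

Bonds broken (reactants):
  C–C: 2 × 351 = 702
  C–H: 8 × 406 = 3248
  C=O: 2 × 789 = 1578
  O=O: 5 × 513 = 2565
  Σ(broken) = 8093 kJ
Bonds formed (products):
  C=O: 8 × 789 = 6312
  O–H: 8 × 477 = 3816
  Σ(formed) = 10128 kJ
ΔH = Σ(broken) − Σ(formed) = 8093 − 10128 = −2035 kJ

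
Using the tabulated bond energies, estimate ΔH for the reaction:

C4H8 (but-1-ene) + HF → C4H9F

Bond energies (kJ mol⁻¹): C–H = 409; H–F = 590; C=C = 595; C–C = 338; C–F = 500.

Bonds broken (reactants):
  C–C: 2 × 338 = 676
  C–H: 8 × 409 = 3272
  C=C: 1 × 595 = 595
  H–F: 1 × 590 = 590
  Σ(broken) = 5133 kJ
Bonds formed (products):
  C–C: 3 × 338 = 1014
  C–F: 1 × 500 = 500
  C–H: 9 × 409 = 3681
  Σ(formed) = 5195 kJ
ΔH = Σ(broken) − Σ(formed) = 5133 − 5195 = −62 kJ

ΔH ≈ −62 kJ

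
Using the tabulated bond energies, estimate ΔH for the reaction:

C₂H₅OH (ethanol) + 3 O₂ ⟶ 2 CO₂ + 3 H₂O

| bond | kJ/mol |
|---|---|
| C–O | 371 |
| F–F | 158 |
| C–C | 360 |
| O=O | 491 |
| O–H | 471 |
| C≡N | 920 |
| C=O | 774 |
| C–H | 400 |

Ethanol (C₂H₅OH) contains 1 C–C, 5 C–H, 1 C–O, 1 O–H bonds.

ΔH ≈ −1247 kJ

Bonds broken (reactants):
  C–C: 1 × 360 = 360
  C–H: 5 × 400 = 2000
  C–O: 1 × 371 = 371
  O–H: 1 × 471 = 471
  O=O: 3 × 491 = 1473
  Σ(broken) = 4675 kJ
Bonds formed (products):
  C=O: 4 × 774 = 3096
  O–H: 6 × 471 = 2826
  Σ(formed) = 5922 kJ
ΔH = Σ(broken) − Σ(formed) = 4675 − 5922 = −1247 kJ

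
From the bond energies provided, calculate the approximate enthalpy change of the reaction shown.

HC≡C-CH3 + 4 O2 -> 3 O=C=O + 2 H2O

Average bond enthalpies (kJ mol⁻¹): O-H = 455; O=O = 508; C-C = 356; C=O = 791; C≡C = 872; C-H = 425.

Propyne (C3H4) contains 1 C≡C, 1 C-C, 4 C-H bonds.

Bonds broken (reactants):
  C≡C: 1 × 872 = 872
  C-C: 1 × 356 = 356
  C-H: 4 × 425 = 1700
  O=O: 4 × 508 = 2032
  Σ(broken) = 4960 kJ
Bonds formed (products):
  C=O: 6 × 791 = 4746
  O-H: 4 × 455 = 1820
  Σ(formed) = 6566 kJ
ΔH = Σ(broken) − Σ(formed) = 4960 − 6566 = −1606 kJ

ΔH ≈ −1606 kJ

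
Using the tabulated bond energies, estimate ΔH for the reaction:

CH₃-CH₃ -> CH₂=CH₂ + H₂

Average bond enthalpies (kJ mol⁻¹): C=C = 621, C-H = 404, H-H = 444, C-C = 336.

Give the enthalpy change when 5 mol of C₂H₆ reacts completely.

ΔH = +395 kJ

Bonds broken (reactants):
  C-C: 1 × 336 = 336
  C-H: 6 × 404 = 2424
  Σ(broken) = 2760 kJ
Bonds formed (products):
  C-H: 4 × 404 = 1616
  C=C: 1 × 621 = 621
  H-H: 1 × 444 = 444
  Σ(formed) = 2681 kJ
ΔH = Σ(broken) − Σ(formed) = 2760 − 2681 = +79 kJ
For 5× the reaction as written: 5 × (+79) = +395 kJ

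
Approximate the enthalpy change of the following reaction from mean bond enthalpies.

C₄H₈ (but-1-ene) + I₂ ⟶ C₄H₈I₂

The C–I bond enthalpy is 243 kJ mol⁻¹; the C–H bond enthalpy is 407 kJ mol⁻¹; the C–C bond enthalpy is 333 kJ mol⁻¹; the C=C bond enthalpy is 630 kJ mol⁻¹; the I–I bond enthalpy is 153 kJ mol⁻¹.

ΔH ≈ −36 kJ

Bonds broken (reactants):
  C–C: 2 × 333 = 666
  C–H: 8 × 407 = 3256
  C=C: 1 × 630 = 630
  I–I: 1 × 153 = 153
  Σ(broken) = 4705 kJ
Bonds formed (products):
  C–C: 3 × 333 = 999
  C–H: 8 × 407 = 3256
  C–I: 2 × 243 = 486
  Σ(formed) = 4741 kJ
ΔH = Σ(broken) − Σ(formed) = 4705 − 4741 = −36 kJ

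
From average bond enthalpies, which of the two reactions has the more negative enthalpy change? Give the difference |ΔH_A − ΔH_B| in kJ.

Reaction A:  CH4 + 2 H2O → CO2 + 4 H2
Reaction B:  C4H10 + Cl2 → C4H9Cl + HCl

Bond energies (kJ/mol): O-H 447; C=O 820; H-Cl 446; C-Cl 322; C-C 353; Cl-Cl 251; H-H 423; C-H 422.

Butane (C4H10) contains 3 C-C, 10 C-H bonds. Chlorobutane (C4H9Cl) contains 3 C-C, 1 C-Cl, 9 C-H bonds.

Reaction A:
  Bonds broken (reactants):
    C-H: 4 × 422 = 1688
    O-H: 4 × 447 = 1788
    Σ(broken) = 3476 kJ
  Bonds formed (products):
    C=O: 2 × 820 = 1640
    H-H: 4 × 423 = 1692
    Σ(formed) = 3332 kJ
  ΔH_A = 3476 − 3332 = +144 kJ
Reaction B:
  Bonds broken (reactants):
    C-C: 3 × 353 = 1059
    C-H: 10 × 422 = 4220
    Cl-Cl: 1 × 251 = 251
    Σ(broken) = 5530 kJ
  Bonds formed (products):
    C-C: 3 × 353 = 1059
    C-Cl: 1 × 322 = 322
    C-H: 9 × 422 = 3798
    H-Cl: 1 × 446 = 446
    Σ(formed) = 5625 kJ
  ΔH_B = 5530 − 5625 = −95 kJ
ΔH_A − ΔH_B = +239 kJ, so reaction B has the more negative ΔH; |ΔH_A − ΔH_B| = 239 kJ.

Reaction B, by 239 kJ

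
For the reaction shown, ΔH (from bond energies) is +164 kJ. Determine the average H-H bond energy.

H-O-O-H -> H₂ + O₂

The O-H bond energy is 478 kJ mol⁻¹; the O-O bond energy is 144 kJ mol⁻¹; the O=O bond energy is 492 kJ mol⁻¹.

Let D be the H-H bond energy.
Σ(broken) = 2×478 + 1×144 = 1100
Σ(formed) = 1×D + 1×492 = 492 + D
ΔH = Σ(broken) − Σ(formed) = (1100) − (492 + D) = +608 − D
Setting this equal to +164 kJ gives D = 444 kJ/mol.

D(H-H) ≈ 444 kJ/mol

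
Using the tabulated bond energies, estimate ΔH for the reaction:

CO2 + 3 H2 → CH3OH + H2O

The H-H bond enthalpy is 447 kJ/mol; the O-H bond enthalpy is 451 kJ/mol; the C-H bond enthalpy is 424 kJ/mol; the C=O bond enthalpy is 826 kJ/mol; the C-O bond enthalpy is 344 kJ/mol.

Bonds broken (reactants):
  C=O: 2 × 826 = 1652
  H-H: 3 × 447 = 1341
  Σ(broken) = 2993 kJ
Bonds formed (products):
  C-H: 3 × 424 = 1272
  C-O: 1 × 344 = 344
  O-H: 3 × 451 = 1353
  Σ(formed) = 2969 kJ
ΔH = Σ(broken) − Σ(formed) = 2993 − 2969 = +24 kJ

ΔH ≈ +24 kJ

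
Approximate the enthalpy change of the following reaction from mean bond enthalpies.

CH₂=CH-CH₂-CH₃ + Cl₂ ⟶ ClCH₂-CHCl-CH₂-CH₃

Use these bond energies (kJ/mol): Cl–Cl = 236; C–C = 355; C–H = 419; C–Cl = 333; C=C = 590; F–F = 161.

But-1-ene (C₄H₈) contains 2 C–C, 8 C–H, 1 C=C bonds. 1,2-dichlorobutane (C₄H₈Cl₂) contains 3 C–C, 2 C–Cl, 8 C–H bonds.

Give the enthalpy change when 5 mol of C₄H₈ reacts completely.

ΔH = −975 kJ

Bonds broken (reactants):
  C–C: 2 × 355 = 710
  C–H: 8 × 419 = 3352
  C=C: 1 × 590 = 590
  Cl–Cl: 1 × 236 = 236
  Σ(broken) = 4888 kJ
Bonds formed (products):
  C–C: 3 × 355 = 1065
  C–Cl: 2 × 333 = 666
  C–H: 8 × 419 = 3352
  Σ(formed) = 5083 kJ
ΔH = Σ(broken) − Σ(formed) = 4888 − 5083 = −195 kJ
For 5× the reaction as written: 5 × (−195) = −975 kJ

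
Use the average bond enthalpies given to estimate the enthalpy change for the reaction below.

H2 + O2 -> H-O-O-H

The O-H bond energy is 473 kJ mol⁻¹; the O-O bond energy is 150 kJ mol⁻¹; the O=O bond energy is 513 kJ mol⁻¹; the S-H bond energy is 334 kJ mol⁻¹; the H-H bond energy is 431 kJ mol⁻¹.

ΔH ≈ −152 kJ

Bonds broken (reactants):
  H-H: 1 × 431 = 431
  O=O: 1 × 513 = 513
  Σ(broken) = 944 kJ
Bonds formed (products):
  O-H: 2 × 473 = 946
  O-O: 1 × 150 = 150
  Σ(formed) = 1096 kJ
ΔH = Σ(broken) − Σ(formed) = 944 − 1096 = −152 kJ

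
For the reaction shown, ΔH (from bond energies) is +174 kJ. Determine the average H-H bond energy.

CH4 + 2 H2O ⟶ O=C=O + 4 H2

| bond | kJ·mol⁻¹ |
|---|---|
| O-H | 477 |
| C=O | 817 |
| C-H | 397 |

Let D be the H-H bond energy.
Σ(broken) = 4×397 + 4×477 = 3496
Σ(formed) = 2×817 + 4×D = 1634 + 4D
ΔH = Σ(broken) − Σ(formed) = (3496) − (1634 + 4D) = +1862 − 4D
Setting this equal to +174 kJ gives 4D = 1688, so D = 422 kJ/mol.

D(H-H) ≈ 422 kJ/mol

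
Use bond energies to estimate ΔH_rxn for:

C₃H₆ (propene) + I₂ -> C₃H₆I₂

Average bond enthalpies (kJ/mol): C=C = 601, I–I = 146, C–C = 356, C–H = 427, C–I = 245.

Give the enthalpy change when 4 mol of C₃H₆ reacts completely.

ΔH = −396 kJ

Bonds broken (reactants):
  C–C: 1 × 356 = 356
  C–H: 6 × 427 = 2562
  C=C: 1 × 601 = 601
  I–I: 1 × 146 = 146
  Σ(broken) = 3665 kJ
Bonds formed (products):
  C–C: 2 × 356 = 712
  C–H: 6 × 427 = 2562
  C–I: 2 × 245 = 490
  Σ(formed) = 3764 kJ
ΔH = Σ(broken) − Σ(formed) = 3665 − 3764 = −99 kJ
For 4× the reaction as written: 4 × (−99) = −396 kJ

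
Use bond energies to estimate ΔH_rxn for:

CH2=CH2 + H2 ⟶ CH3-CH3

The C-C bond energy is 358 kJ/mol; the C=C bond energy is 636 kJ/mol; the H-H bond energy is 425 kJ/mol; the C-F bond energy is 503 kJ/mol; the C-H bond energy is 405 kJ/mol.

Bonds broken (reactants):
  C-H: 4 × 405 = 1620
  C=C: 1 × 636 = 636
  H-H: 1 × 425 = 425
  Σ(broken) = 2681 kJ
Bonds formed (products):
  C-C: 1 × 358 = 358
  C-H: 6 × 405 = 2430
  Σ(formed) = 2788 kJ
ΔH = Σ(broken) − Σ(formed) = 2681 − 2788 = −107 kJ

ΔH ≈ −107 kJ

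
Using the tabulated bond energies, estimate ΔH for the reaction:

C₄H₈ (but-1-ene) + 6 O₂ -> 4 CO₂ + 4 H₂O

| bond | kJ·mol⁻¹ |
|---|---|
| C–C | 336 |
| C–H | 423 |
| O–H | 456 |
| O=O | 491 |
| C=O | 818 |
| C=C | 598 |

Bonds broken (reactants):
  C–C: 2 × 336 = 672
  C–H: 8 × 423 = 3384
  C=C: 1 × 598 = 598
  O=O: 6 × 491 = 2946
  Σ(broken) = 7600 kJ
Bonds formed (products):
  C=O: 8 × 818 = 6544
  O–H: 8 × 456 = 3648
  Σ(formed) = 10192 kJ
ΔH = Σ(broken) − Σ(formed) = 7600 − 10192 = −2592 kJ

ΔH ≈ −2592 kJ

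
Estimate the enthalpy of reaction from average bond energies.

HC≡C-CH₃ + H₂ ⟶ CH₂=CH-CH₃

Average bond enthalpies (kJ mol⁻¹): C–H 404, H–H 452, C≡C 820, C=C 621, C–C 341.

ΔH ≈ −157 kJ

Bonds broken (reactants):
  C≡C: 1 × 820 = 820
  C–C: 1 × 341 = 341
  C–H: 4 × 404 = 1616
  H–H: 1 × 452 = 452
  Σ(broken) = 3229 kJ
Bonds formed (products):
  C–C: 1 × 341 = 341
  C–H: 6 × 404 = 2424
  C=C: 1 × 621 = 621
  Σ(formed) = 3386 kJ
ΔH = Σ(broken) − Σ(formed) = 3229 − 3386 = −157 kJ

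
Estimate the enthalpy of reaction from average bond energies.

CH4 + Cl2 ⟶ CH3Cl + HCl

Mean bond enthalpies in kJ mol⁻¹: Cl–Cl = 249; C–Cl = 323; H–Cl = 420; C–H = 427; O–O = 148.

ΔH ≈ −67 kJ

Bonds broken (reactants):
  C–H: 4 × 427 = 1708
  Cl–Cl: 1 × 249 = 249
  Σ(broken) = 1957 kJ
Bonds formed (products):
  C–Cl: 1 × 323 = 323
  C–H: 3 × 427 = 1281
  H–Cl: 1 × 420 = 420
  Σ(formed) = 2024 kJ
ΔH = Σ(broken) − Σ(formed) = 1957 − 2024 = −67 kJ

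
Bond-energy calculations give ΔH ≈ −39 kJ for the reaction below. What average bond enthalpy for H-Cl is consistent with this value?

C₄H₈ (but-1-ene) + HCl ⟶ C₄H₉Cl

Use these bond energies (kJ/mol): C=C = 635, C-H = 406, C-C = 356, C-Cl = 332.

D(H-Cl) ≈ 420 kJ/mol

Let D be the H-Cl bond energy.
Σ(broken) = 2×356 + 8×406 + 1×635 + 1×D = 4595 + D
Σ(formed) = 3×356 + 1×332 + 9×406 = 5054
ΔH = Σ(broken) − Σ(formed) = (4595 + D) − (5054) = −459 + D
Setting this equal to −39 kJ gives D = 420 kJ/mol.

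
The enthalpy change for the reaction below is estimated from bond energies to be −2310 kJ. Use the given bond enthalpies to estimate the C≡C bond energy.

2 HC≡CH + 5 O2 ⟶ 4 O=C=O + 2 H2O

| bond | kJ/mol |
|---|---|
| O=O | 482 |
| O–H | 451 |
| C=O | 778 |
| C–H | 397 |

D(C≡C) ≈ 860 kJ/mol

Let D be the C≡C bond energy.
Σ(broken) = 2×D + 4×397 + 5×482 = 3998 + 2D
Σ(formed) = 8×778 + 4×451 = 8028
ΔH = Σ(broken) − Σ(formed) = (3998 + 2D) − (8028) = −4030 + 2D
Setting this equal to −2310 kJ gives 2D = 1720, so D = 860 kJ/mol.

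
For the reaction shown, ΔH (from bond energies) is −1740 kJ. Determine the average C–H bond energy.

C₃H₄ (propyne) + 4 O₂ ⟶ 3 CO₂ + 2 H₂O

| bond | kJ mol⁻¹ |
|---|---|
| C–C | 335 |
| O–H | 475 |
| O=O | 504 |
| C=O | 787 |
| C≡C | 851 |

Let D be the C–H bond energy.
Σ(broken) = 1×851 + 1×335 + 4×D + 4×504 = 3202 + 4D
Σ(formed) = 6×787 + 4×475 = 6622
ΔH = Σ(broken) − Σ(formed) = (3202 + 4D) − (6622) = −3420 + 4D
Setting this equal to −1740 kJ gives 4D = 1680, so D = 420 kJ/mol.

D(C–H) ≈ 420 kJ/mol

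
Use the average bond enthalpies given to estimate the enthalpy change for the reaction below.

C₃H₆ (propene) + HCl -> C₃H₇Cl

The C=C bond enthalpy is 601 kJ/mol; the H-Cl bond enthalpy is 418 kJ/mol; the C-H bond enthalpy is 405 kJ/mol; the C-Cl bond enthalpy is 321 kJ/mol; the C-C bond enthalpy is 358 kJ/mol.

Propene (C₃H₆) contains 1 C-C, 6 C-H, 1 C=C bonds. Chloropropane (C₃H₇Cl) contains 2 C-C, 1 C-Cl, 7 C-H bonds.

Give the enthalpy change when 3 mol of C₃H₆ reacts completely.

ΔH = −195 kJ

Bonds broken (reactants):
  C-C: 1 × 358 = 358
  C-H: 6 × 405 = 2430
  C=C: 1 × 601 = 601
  H-Cl: 1 × 418 = 418
  Σ(broken) = 3807 kJ
Bonds formed (products):
  C-C: 2 × 358 = 716
  C-Cl: 1 × 321 = 321
  C-H: 7 × 405 = 2835
  Σ(formed) = 3872 kJ
ΔH = Σ(broken) − Σ(formed) = 3807 − 3872 = −65 kJ
For 3× the reaction as written: 3 × (−65) = −195 kJ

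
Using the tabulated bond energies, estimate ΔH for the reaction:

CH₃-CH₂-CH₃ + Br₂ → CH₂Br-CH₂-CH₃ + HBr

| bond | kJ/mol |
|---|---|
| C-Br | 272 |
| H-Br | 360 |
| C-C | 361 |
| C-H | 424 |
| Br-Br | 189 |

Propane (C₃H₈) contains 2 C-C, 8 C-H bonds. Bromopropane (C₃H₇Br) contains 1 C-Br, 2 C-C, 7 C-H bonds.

Bonds broken (reactants):
  Br-Br: 1 × 189 = 189
  C-C: 2 × 361 = 722
  C-H: 8 × 424 = 3392
  Σ(broken) = 4303 kJ
Bonds formed (products):
  C-Br: 1 × 272 = 272
  C-C: 2 × 361 = 722
  C-H: 7 × 424 = 2968
  H-Br: 1 × 360 = 360
  Σ(formed) = 4322 kJ
ΔH = Σ(broken) − Σ(formed) = 4303 − 4322 = −19 kJ

ΔH ≈ −19 kJ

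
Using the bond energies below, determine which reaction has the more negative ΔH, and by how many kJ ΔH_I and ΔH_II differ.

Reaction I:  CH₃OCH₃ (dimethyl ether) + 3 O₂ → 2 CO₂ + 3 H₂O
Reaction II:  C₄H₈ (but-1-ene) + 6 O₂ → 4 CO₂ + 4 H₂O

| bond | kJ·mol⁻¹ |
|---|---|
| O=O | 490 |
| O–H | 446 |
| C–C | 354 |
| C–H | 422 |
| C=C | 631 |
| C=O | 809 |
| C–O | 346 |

Reaction II, by 1167 kJ

Reaction I:
  Bonds broken (reactants):
    C–H: 6 × 422 = 2532
    C–O: 2 × 346 = 692
    O=O: 3 × 490 = 1470
    Σ(broken) = 4694 kJ
  Bonds formed (products):
    C=O: 4 × 809 = 3236
    O–H: 6 × 446 = 2676
    Σ(formed) = 5912 kJ
  ΔH_I = 4694 − 5912 = −1218 kJ
Reaction II:
  Bonds broken (reactants):
    C–C: 2 × 354 = 708
    C–H: 8 × 422 = 3376
    C=C: 1 × 631 = 631
    O=O: 6 × 490 = 2940
    Σ(broken) = 7655 kJ
  Bonds formed (products):
    C=O: 8 × 809 = 6472
    O–H: 8 × 446 = 3568
    Σ(formed) = 10040 kJ
  ΔH_II = 7655 − 10040 = −2385 kJ
ΔH_I − ΔH_II = +1167 kJ, so reaction II has the more negative ΔH; |ΔH_I − ΔH_II| = 1167 kJ.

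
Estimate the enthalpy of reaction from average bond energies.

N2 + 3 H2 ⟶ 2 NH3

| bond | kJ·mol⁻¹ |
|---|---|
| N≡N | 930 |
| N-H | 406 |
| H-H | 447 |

Bonds broken (reactants):
  H-H: 3 × 447 = 1341
  N≡N: 1 × 930 = 930
  Σ(broken) = 2271 kJ
Bonds formed (products):
  N-H: 6 × 406 = 2436
  Σ(formed) = 2436 kJ
ΔH = Σ(broken) − Σ(formed) = 2271 − 2436 = −165 kJ

ΔH ≈ −165 kJ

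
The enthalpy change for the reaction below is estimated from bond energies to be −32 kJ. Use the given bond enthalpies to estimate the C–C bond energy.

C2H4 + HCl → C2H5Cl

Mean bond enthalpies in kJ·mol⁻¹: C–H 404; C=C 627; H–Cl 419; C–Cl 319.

D(C–C) ≈ 355 kJ/mol

Let D be the C–C bond energy.
Σ(broken) = 4×404 + 1×627 + 1×419 = 2662
Σ(formed) = 1×D + 1×319 + 5×404 = 2339 + D
ΔH = Σ(broken) − Σ(formed) = (2662) − (2339 + D) = +323 − D
Setting this equal to −32 kJ gives D = 355 kJ/mol.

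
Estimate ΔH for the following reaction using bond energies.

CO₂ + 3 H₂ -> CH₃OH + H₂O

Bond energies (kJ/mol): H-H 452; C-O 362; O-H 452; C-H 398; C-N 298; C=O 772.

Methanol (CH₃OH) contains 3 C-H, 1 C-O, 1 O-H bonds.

ΔH ≈ −12 kJ

Bonds broken (reactants):
  C=O: 2 × 772 = 1544
  H-H: 3 × 452 = 1356
  Σ(broken) = 2900 kJ
Bonds formed (products):
  C-H: 3 × 398 = 1194
  C-O: 1 × 362 = 362
  O-H: 3 × 452 = 1356
  Σ(formed) = 2912 kJ
ΔH = Σ(broken) − Σ(formed) = 2900 − 2912 = −12 kJ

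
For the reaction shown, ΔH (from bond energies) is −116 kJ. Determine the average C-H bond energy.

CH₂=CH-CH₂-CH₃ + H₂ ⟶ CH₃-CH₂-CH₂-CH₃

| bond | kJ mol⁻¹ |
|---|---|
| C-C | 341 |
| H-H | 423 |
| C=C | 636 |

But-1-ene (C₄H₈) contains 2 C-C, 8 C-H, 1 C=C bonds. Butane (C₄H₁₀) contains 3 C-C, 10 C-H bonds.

D(C-H) ≈ 417 kJ/mol

Let D be the C-H bond energy.
Σ(broken) = 2×341 + 8×D + 1×636 + 1×423 = 1741 + 8D
Σ(formed) = 3×341 + 10×D = 1023 + 10D
ΔH = Σ(broken) − Σ(formed) = (1741 + 8D) − (1023 + 10D) = +718 − 2D
Setting this equal to −116 kJ gives 2D = 834, so D = 417 kJ/mol.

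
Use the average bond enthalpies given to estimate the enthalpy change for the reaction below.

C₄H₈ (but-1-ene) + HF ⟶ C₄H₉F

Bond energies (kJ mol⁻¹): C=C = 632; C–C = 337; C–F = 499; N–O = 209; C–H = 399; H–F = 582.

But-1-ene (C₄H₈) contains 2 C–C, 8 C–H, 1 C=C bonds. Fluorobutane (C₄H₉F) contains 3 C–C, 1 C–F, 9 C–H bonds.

Bonds broken (reactants):
  C–C: 2 × 337 = 674
  C–H: 8 × 399 = 3192
  C=C: 1 × 632 = 632
  H–F: 1 × 582 = 582
  Σ(broken) = 5080 kJ
Bonds formed (products):
  C–C: 3 × 337 = 1011
  C–F: 1 × 499 = 499
  C–H: 9 × 399 = 3591
  Σ(formed) = 5101 kJ
ΔH = Σ(broken) − Σ(formed) = 5080 − 5101 = −21 kJ

ΔH ≈ −21 kJ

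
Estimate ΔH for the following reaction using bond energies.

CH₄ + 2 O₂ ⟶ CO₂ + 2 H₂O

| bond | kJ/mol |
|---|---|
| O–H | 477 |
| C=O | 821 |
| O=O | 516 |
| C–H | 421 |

ΔH ≈ −834 kJ

Bonds broken (reactants):
  C–H: 4 × 421 = 1684
  O=O: 2 × 516 = 1032
  Σ(broken) = 2716 kJ
Bonds formed (products):
  C=O: 2 × 821 = 1642
  O–H: 4 × 477 = 1908
  Σ(formed) = 3550 kJ
ΔH = Σ(broken) − Σ(formed) = 2716 − 3550 = −834 kJ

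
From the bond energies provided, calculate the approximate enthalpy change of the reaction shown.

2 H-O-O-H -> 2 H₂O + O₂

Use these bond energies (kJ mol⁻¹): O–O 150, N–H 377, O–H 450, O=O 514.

Bonds broken (reactants):
  O–H: 4 × 450 = 1800
  O–O: 2 × 150 = 300
  Σ(broken) = 2100 kJ
Bonds formed (products):
  O–H: 4 × 450 = 1800
  O=O: 1 × 514 = 514
  Σ(formed) = 2314 kJ
ΔH = Σ(broken) − Σ(formed) = 2100 − 2314 = −214 kJ

ΔH ≈ −214 kJ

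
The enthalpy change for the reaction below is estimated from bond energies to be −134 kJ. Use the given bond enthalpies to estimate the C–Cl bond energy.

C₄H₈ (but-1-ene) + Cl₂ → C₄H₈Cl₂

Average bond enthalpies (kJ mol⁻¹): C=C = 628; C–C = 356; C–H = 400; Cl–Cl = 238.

Let D be the C–Cl bond energy.
Σ(broken) = 2×356 + 8×400 + 1×628 + 1×238 = 4778
Σ(formed) = 3×356 + 2×D + 8×400 = 4268 + 2D
ΔH = Σ(broken) − Σ(formed) = (4778) − (4268 + 2D) = +510 − 2D
Setting this equal to −134 kJ gives 2D = 644, so D = 322 kJ/mol.

D(C–Cl) ≈ 322 kJ/mol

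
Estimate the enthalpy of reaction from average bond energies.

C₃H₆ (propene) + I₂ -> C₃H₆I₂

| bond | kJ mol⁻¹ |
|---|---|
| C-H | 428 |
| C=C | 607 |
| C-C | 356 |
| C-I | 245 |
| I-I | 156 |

ΔH ≈ −83 kJ

Bonds broken (reactants):
  C-C: 1 × 356 = 356
  C-H: 6 × 428 = 2568
  C=C: 1 × 607 = 607
  I-I: 1 × 156 = 156
  Σ(broken) = 3687 kJ
Bonds formed (products):
  C-C: 2 × 356 = 712
  C-H: 6 × 428 = 2568
  C-I: 2 × 245 = 490
  Σ(formed) = 3770 kJ
ΔH = Σ(broken) − Σ(formed) = 3687 − 3770 = −83 kJ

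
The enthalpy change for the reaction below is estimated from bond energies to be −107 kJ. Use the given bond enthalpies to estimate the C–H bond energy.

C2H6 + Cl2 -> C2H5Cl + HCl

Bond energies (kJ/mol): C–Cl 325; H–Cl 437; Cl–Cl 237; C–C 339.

Let D be the C–H bond energy.
Σ(broken) = 1×339 + 6×D + 1×237 = 576 + 6D
Σ(formed) = 1×339 + 1×325 + 5×D + 1×437 = 1101 + 5D
ΔH = Σ(broken) − Σ(formed) = (576 + 6D) − (1101 + 5D) = −525 + D
Setting this equal to −107 kJ gives D = 418 kJ/mol.

D(C–H) ≈ 418 kJ/mol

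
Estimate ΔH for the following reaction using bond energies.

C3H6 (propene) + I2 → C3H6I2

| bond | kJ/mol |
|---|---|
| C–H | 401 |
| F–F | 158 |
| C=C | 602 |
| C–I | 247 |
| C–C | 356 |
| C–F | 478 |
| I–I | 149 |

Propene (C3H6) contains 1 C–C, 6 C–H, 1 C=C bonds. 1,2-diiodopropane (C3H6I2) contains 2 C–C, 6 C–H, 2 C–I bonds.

Bonds broken (reactants):
  C–C: 1 × 356 = 356
  C–H: 6 × 401 = 2406
  C=C: 1 × 602 = 602
  I–I: 1 × 149 = 149
  Σ(broken) = 3513 kJ
Bonds formed (products):
  C–C: 2 × 356 = 712
  C–H: 6 × 401 = 2406
  C–I: 2 × 247 = 494
  Σ(formed) = 3612 kJ
ΔH = Σ(broken) − Σ(formed) = 3513 − 3612 = −99 kJ

ΔH ≈ −99 kJ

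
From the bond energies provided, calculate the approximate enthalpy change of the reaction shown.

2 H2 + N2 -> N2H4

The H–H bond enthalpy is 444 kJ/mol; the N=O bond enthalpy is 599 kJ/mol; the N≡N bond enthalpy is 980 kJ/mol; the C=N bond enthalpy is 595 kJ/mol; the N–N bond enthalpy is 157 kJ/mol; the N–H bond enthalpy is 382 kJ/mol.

ΔH ≈ +183 kJ

Bonds broken (reactants):
  H–H: 2 × 444 = 888
  N≡N: 1 × 980 = 980
  Σ(broken) = 1868 kJ
Bonds formed (products):
  N–H: 4 × 382 = 1528
  N–N: 1 × 157 = 157
  Σ(formed) = 1685 kJ
ΔH = Σ(broken) − Σ(formed) = 1868 − 1685 = +183 kJ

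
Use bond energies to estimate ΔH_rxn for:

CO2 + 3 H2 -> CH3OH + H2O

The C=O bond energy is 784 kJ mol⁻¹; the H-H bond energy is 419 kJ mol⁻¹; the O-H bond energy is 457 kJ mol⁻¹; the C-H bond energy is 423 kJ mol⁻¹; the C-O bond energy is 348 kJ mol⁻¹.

ΔH ≈ −163 kJ

Bonds broken (reactants):
  C=O: 2 × 784 = 1568
  H-H: 3 × 419 = 1257
  Σ(broken) = 2825 kJ
Bonds formed (products):
  C-H: 3 × 423 = 1269
  C-O: 1 × 348 = 348
  O-H: 3 × 457 = 1371
  Σ(formed) = 2988 kJ
ΔH = Σ(broken) − Σ(formed) = 2825 − 2988 = −163 kJ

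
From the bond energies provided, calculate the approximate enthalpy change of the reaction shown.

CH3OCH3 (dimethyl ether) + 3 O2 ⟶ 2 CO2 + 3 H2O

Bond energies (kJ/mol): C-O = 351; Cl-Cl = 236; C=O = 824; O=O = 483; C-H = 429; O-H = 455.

ΔH ≈ −1301 kJ

Bonds broken (reactants):
  C-H: 6 × 429 = 2574
  C-O: 2 × 351 = 702
  O=O: 3 × 483 = 1449
  Σ(broken) = 4725 kJ
Bonds formed (products):
  C=O: 4 × 824 = 3296
  O-H: 6 × 455 = 2730
  Σ(formed) = 6026 kJ
ΔH = Σ(broken) − Σ(formed) = 4725 − 6026 = −1301 kJ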